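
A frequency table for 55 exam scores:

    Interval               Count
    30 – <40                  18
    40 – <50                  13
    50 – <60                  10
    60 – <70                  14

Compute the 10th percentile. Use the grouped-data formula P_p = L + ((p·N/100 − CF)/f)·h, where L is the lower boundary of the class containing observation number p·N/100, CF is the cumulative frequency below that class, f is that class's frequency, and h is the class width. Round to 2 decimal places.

33.06

N = 55; target position k = 10/100 · 55 = 5.5.
Cumulative frequencies: 18, 31, 41, 55.
Observation 5.5 falls in the class 30 – <40.
L = 30, CF = 0, f = 18, h = 10.
P10 = 30 + ((5.5 − 0)/18)·10 = 30 + 3.05556 = 33.0556.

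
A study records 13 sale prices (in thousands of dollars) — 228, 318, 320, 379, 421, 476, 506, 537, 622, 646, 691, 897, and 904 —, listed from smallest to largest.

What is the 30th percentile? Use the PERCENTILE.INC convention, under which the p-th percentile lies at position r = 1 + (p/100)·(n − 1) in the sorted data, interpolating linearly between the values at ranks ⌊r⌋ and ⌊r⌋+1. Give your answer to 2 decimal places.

n = 13.
r = 1 + (30/100)·(13 − 1) = 1 + 3.6 = 4.6.
Rank 4 is 379 and rank 5 is 421.
Interpolate: 379 + 0.6·(421 − 379) = 379 + 0.6·42 = 404.2.

404.20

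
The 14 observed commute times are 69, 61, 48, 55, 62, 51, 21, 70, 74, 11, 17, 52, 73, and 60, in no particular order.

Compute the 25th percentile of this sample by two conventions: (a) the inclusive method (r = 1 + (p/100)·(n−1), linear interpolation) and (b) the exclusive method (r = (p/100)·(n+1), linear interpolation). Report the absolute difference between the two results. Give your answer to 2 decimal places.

Sorted: 11, 17, 21, 48, 51, 52, 55, 60, 61, 62, 69, 70, 73, 74.
n = 14.
(a) r = 4.25; between ranks 4 (48) and 5 (51): 48.75.
(b) r = 3.75; between ranks 3 (21) and 4 (48): 41.25.
|48.75 − 41.25| = 7.5.

7.50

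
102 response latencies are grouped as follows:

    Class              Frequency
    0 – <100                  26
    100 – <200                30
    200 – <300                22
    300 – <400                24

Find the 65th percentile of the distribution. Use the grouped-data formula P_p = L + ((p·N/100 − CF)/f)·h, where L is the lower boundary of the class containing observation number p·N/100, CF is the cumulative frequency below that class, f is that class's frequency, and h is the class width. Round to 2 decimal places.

246.82

N = 102; target position k = 65/100 · 102 = 66.3.
Cumulative frequencies: 26, 56, 78, 102.
Observation 66.3 falls in the class 200 – <300.
L = 200, CF = 56, f = 22, h = 100.
P65 = 200 + ((66.3 − 56)/22)·100 = 200 + 46.8182 = 246.818.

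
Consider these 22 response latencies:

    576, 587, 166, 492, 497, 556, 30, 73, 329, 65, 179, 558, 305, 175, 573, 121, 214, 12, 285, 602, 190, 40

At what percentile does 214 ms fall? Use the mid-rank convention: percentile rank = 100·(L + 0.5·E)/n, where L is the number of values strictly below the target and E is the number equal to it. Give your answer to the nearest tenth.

Sorted: 12, 30, 40, 65, 73, 121, 166, 175, 179, 190, 214, 285, 305, 329, 492, 497, 556, 558, 573, 576, 587, 602.
Count below 214: L = 10; count equal: E = 1; n = 22.
Percentile rank = 100·(10 + 0.5·1)/22 = 100·10.5/22 = 47.73.

47.7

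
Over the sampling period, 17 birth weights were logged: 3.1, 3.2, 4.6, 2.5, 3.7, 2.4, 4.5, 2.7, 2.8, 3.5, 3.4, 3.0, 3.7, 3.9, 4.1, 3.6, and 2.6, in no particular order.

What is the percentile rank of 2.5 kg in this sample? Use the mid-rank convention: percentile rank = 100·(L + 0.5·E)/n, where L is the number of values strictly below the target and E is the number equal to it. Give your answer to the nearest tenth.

Sorted: 2.4, 2.5, 2.6, 2.7, 2.8, 3.0, 3.1, 3.2, 3.4, 3.5, 3.6, 3.7, 3.7, 3.9, 4.1, 4.5, 4.6.
Count below 2.5: L = 1; count equal: E = 1; n = 17.
Percentile rank = 100·(1 + 0.5·1)/17 = 100·1.5/17 = 8.824.

8.8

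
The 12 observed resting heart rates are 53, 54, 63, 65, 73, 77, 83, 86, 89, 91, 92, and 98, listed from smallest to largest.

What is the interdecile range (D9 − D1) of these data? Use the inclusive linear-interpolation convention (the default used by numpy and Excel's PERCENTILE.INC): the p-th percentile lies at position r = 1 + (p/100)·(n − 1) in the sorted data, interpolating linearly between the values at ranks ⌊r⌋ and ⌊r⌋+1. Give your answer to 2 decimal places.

37.00

n = 12.
P10: r = 2.1; ranks 2–3 are 54, 63; interpolating gives 54.9.
P90: r = 10.9; ranks 10–11 are 91, 92; interpolating gives 91.9.
Difference: 91.9 − 54.9 = 37.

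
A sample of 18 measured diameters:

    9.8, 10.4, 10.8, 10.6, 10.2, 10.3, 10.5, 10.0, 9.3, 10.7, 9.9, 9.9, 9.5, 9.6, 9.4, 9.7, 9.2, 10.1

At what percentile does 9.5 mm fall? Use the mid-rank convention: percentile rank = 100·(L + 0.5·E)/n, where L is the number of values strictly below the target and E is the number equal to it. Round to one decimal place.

19.4

Sorted: 9.2, 9.3, 9.4, 9.5, 9.6, 9.7, 9.8, 9.9, 9.9, 10.0, 10.1, 10.2, 10.3, 10.4, 10.5, 10.6, 10.7, 10.8.
Count below 9.5: L = 3; count equal: E = 1; n = 18.
Percentile rank = 100·(3 + 0.5·1)/18 = 100·3.5/18 = 19.44.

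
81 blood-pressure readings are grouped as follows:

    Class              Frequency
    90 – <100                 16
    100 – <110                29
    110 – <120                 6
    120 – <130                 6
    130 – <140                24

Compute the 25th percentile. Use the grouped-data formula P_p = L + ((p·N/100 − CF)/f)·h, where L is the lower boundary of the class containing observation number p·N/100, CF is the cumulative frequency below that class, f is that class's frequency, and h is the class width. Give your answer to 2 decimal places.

101.47

N = 81; target position k = 25/100 · 81 = 20.25.
Cumulative frequencies: 16, 45, 51, 57, 81.
Observation 20.25 falls in the class 100 – <110.
L = 100, CF = 16, f = 29, h = 10.
P25 = 100 + ((20.25 − 16)/29)·10 = 100 + 1.46552 = 101.466.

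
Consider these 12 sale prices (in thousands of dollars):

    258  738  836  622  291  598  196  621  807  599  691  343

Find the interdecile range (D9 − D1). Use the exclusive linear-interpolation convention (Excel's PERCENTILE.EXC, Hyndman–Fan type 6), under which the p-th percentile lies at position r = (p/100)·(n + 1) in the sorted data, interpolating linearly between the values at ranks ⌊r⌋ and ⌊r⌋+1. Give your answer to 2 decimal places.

Sorted: 196, 258, 291, 343, 598, 599, 621, 622, 691, 738, 807, 836.
n = 12.
P10: r = 1.3; ranks 1–2 are 196, 258; interpolating gives 214.6.
P90: r = 11.7; ranks 11–12 are 807, 836; interpolating gives 827.3.
Difference: 827.3 − 214.6 = 612.7.

612.70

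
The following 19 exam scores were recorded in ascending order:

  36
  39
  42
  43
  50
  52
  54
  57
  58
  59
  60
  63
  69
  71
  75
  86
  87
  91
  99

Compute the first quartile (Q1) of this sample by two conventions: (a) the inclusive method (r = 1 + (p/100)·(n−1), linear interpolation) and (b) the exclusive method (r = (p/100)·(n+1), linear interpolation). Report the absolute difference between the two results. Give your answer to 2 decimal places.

n = 19.
(a) r = 5.5; between ranks 5 (50) and 6 (52): 51.
(b) r = 5 → value at rank 5 = 50.
|51 − 50| = 1.

1.00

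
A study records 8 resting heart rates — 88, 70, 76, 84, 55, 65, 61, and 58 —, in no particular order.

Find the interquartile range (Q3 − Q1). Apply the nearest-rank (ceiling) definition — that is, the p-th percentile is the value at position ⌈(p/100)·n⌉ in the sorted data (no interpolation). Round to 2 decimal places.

18.00

Sorted: 55, 58, 61, 65, 70, 76, 84, 88.
n = 8.
P25: rank ⌈25/100·8⌉ = 2 → 58.
P75: rank ⌈75/100·8⌉ = 6 → 76.
Difference: 76 − 58 = 18.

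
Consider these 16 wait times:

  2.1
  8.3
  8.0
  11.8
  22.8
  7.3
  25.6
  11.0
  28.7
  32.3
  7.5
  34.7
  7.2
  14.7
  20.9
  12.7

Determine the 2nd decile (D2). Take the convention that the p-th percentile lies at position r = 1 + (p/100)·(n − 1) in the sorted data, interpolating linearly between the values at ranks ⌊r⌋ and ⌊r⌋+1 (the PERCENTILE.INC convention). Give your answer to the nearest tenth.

Sorted: 2.1, 7.2, 7.3, 7.5, 8.0, 8.3, 11.0, 11.8, 12.7, 14.7, 20.9, 22.8, 25.6, 28.7, 32.3, 34.7.
n = 16.
r = 1 + (20/100)·(16 − 1) = 1 + 3 = 4.
r is an integer, so P20 is the value at rank 4: 7.5.

7.5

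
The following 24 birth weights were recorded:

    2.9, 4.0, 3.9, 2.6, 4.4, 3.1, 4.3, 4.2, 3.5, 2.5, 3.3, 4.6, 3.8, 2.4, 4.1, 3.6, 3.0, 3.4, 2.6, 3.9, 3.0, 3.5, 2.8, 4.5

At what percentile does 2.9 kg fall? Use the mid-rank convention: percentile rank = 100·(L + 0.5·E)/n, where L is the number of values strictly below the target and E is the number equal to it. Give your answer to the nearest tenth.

22.9

Sorted: 2.4, 2.5, 2.6, 2.6, 2.8, 2.9, 3.0, 3.0, 3.1, 3.3, 3.4, 3.5, 3.5, 3.6, 3.8, 3.9, 3.9, 4.0, 4.1, 4.2, 4.3, 4.4, 4.5, 4.6.
Count below 2.9: L = 5; count equal: E = 1; n = 24.
Percentile rank = 100·(5 + 0.5·1)/24 = 100·5.5/24 = 22.92.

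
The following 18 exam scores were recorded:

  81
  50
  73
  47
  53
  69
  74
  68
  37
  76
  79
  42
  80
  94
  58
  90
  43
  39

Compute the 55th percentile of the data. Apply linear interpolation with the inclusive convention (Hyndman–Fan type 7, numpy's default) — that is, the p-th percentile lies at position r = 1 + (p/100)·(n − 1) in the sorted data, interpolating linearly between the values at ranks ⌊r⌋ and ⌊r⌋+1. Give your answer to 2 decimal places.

70.40

Sorted: 37, 39, 42, 43, 47, 50, 53, 58, 68, 69, 73, 74, 76, 79, 80, 81, 90, 94.
n = 18.
r = 1 + (55/100)·(18 − 1) = 1 + 9.35 = 10.35.
Rank 10 is 69 and rank 11 is 73.
Interpolate: 69 + 0.35·(73 − 69) = 69 + 0.35·4 = 70.4.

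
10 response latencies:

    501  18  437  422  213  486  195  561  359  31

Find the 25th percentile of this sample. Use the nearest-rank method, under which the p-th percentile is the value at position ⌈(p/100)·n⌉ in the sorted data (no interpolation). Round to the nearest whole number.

Sorted: 18, 31, 195, 213, 359, 422, 437, 486, 501, 561.
n = 10.
Position = ⌈25/100 · 10⌉ = ⌈2.5⌉ = 3.
The value at rank 3 is 195.

195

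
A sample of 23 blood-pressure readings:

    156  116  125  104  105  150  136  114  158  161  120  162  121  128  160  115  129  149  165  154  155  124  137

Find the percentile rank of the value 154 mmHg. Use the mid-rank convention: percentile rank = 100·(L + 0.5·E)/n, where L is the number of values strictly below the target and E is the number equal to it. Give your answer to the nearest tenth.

Sorted: 104, 105, 114, 115, 116, 120, 121, 124, 125, 128, 129, 136, 137, 149, 150, 154, 155, 156, 158, 160, 161, 162, 165.
Count below 154: L = 15; count equal: E = 1; n = 23.
Percentile rank = 100·(15 + 0.5·1)/23 = 100·15.5/23 = 67.39.

67.4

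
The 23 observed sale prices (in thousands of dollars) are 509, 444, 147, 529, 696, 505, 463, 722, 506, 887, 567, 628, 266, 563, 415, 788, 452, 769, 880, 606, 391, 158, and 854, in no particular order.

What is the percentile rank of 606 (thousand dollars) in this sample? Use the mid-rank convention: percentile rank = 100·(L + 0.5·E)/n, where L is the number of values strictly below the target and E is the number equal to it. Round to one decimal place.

Sorted: 147, 158, 266, 391, 415, 444, 452, 463, 505, 506, 509, 529, 563, 567, 606, 628, 696, 722, 769, 788, 854, 880, 887.
Count below 606: L = 14; count equal: E = 1; n = 23.
Percentile rank = 100·(14 + 0.5·1)/23 = 100·14.5/23 = 63.04.

63.0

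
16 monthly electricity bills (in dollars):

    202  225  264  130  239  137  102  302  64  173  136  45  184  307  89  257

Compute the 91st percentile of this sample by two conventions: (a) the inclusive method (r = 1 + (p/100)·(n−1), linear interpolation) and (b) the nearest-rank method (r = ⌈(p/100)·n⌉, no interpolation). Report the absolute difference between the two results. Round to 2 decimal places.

Sorted: 45, 64, 89, 102, 130, 136, 137, 173, 184, 202, 225, 239, 257, 264, 302, 307.
n = 16.
(a) r = 14.65; between ranks 14 (264) and 15 (302): 288.7.
(b) the nearest-rank method: rank 15 → 302.
|288.7 − 302| = 13.3.

13.30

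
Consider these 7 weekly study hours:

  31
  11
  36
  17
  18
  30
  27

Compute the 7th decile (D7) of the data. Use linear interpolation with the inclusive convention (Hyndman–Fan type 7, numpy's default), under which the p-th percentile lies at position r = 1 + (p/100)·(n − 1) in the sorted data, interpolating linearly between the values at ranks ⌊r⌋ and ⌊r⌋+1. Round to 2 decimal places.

30.20

Sorted: 11, 17, 18, 27, 30, 31, 36.
n = 7.
r = 1 + (70/100)·(7 − 1) = 1 + 4.2 = 5.2.
Rank 5 is 30 and rank 6 is 31.
Interpolate: 30 + 0.2·(31 − 30) = 30 + 0.2·1 = 30.2.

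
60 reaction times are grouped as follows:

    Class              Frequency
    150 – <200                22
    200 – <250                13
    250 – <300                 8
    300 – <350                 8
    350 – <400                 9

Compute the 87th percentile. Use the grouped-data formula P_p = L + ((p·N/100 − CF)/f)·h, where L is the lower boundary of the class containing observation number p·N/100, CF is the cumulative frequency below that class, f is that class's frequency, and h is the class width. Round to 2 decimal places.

356.67

N = 60; target position k = 87/100 · 60 = 52.2.
Cumulative frequencies: 22, 35, 43, 51, 60.
Observation 52.2 falls in the class 350 – <400.
L = 350, CF = 51, f = 9, h = 50.
P87 = 350 + ((52.2 − 51)/9)·50 = 350 + 6.66667 = 356.667.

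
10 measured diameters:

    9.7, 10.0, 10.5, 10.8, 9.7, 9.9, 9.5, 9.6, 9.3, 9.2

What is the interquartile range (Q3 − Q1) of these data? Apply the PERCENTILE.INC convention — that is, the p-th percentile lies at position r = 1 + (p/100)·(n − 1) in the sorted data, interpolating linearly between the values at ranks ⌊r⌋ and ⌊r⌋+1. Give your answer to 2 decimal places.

0.45

Sorted: 9.2, 9.3, 9.5, 9.6, 9.7, 9.7, 9.9, 10.0, 10.5, 10.8.
n = 10.
P25: r = 3.25; ranks 3–4 are 9.5, 9.6; interpolating gives 9.525.
P75: r = 7.75; ranks 7–8 are 9.9, 10.0; interpolating gives 9.975.
Difference: 9.975 − 9.525 = 0.45.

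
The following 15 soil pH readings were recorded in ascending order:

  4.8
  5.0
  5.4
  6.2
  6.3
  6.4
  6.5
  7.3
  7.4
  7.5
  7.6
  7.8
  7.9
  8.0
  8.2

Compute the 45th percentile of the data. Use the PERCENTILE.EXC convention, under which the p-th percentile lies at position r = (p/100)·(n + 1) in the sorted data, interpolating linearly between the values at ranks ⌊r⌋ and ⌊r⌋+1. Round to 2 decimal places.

n = 15.
r = (45/100)·(15 + 1) = 7.2.
Rank 7 is 6.5 and rank 8 is 7.3.
Interpolate: 6.5 + 0.2·(7.3 − 6.5) = 6.5 + 0.2·0.8 = 6.66.

6.66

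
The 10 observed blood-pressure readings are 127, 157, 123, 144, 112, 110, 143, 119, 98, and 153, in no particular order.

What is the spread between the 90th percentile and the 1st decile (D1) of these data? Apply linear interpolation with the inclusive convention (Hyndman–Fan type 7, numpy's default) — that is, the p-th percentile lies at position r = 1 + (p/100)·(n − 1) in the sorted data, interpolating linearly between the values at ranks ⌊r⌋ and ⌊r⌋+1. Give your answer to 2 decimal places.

Sorted: 98, 110, 112, 119, 123, 127, 143, 144, 153, 157.
n = 10.
P10: r = 1.9; ranks 1–2 are 98, 110; interpolating gives 108.8.
P90: r = 9.1; ranks 9–10 are 153, 157; interpolating gives 153.4.
Difference: 153.4 − 108.8 = 44.6.

44.60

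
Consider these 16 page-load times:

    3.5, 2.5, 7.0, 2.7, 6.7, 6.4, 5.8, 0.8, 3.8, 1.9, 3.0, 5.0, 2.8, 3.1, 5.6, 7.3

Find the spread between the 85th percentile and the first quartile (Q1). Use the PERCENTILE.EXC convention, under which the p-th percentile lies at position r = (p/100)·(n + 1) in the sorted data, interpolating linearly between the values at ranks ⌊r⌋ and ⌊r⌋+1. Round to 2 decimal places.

Sorted: 0.8, 1.9, 2.5, 2.7, 2.8, 3.0, 3.1, 3.5, 3.8, 5.0, 5.6, 5.8, 6.4, 6.7, 7.0, 7.3.
n = 16.
P25: r = 4.25; ranks 4–5 are 2.7, 2.8; interpolating gives 2.725.
P85: r = 14.45; ranks 14–15 are 6.7, 7.0; interpolating gives 6.835.
Difference: 6.835 − 2.725 = 4.11.

4.11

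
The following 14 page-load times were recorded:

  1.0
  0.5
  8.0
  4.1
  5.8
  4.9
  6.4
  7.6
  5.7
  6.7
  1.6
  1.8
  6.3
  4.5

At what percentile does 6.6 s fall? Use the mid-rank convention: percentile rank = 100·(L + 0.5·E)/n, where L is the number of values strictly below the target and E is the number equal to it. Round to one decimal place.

78.6

Sorted: 0.5, 1.0, 1.6, 1.8, 4.1, 4.5, 4.9, 5.7, 5.8, 6.3, 6.4, 6.7, 7.6, 8.0.
Count below 6.6: L = 11; count equal: E = 0; n = 14.
Percentile rank = 100·(11 + 0.5·0)/14 = 100·11/14 = 78.57.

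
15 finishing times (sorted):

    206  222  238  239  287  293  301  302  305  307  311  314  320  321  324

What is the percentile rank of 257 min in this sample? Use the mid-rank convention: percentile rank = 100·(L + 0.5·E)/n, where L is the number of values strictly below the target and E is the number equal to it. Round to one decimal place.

Count below 257: L = 4; count equal: E = 0; n = 15.
Percentile rank = 100·(4 + 0.5·0)/15 = 100·4/15 = 26.67.

26.7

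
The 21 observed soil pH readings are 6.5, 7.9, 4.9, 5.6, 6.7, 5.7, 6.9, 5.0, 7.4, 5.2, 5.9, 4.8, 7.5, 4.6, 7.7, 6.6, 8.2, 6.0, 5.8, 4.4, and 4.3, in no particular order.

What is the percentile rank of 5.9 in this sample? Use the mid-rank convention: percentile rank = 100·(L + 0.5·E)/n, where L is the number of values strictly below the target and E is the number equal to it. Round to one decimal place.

Sorted: 4.3, 4.4, 4.6, 4.8, 4.9, 5.0, 5.2, 5.6, 5.7, 5.8, 5.9, 6.0, 6.5, 6.6, 6.7, 6.9, 7.4, 7.5, 7.7, 7.9, 8.2.
Count below 5.9: L = 10; count equal: E = 1; n = 21.
Percentile rank = 100·(10 + 0.5·1)/21 = 100·10.5/21 = 50.

50.0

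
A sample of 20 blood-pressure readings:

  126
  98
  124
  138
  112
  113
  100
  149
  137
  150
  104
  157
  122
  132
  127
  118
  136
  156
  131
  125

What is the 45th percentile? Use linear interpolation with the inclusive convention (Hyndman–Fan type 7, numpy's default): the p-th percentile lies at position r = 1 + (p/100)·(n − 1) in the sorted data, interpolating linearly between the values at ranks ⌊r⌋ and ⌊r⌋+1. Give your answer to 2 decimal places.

125.55

Sorted: 98, 100, 104, 112, 113, 118, 122, 124, 125, 126, 127, 131, 132, 136, 137, 138, 149, 150, 156, 157.
n = 20.
r = 1 + (45/100)·(20 − 1) = 1 + 8.55 = 9.55.
Rank 9 is 125 and rank 10 is 126.
Interpolate: 125 + 0.55·(126 − 125) = 125 + 0.55·1 = 125.55.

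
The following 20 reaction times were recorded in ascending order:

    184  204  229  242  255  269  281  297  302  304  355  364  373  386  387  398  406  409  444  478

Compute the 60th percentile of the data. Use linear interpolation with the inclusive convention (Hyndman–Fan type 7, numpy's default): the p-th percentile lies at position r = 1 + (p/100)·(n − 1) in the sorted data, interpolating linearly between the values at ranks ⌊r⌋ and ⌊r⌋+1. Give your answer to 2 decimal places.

n = 20.
r = 1 + (60/100)·(20 − 1) = 1 + 11.4 = 12.4.
Rank 12 is 364 and rank 13 is 373.
Interpolate: 364 + 0.4·(373 − 364) = 364 + 0.4·9 = 367.6.

367.60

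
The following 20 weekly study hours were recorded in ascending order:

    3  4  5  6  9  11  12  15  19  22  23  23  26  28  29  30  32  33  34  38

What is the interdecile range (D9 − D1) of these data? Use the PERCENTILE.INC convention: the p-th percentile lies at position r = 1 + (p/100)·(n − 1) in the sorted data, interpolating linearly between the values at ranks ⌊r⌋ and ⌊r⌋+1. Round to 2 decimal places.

n = 20.
P10: r = 2.9; ranks 2–3 are 4, 5; interpolating gives 4.9.
P90: r = 18.1; ranks 18–19 are 33, 34; interpolating gives 33.1.
Difference: 33.1 − 4.9 = 28.2.

28.20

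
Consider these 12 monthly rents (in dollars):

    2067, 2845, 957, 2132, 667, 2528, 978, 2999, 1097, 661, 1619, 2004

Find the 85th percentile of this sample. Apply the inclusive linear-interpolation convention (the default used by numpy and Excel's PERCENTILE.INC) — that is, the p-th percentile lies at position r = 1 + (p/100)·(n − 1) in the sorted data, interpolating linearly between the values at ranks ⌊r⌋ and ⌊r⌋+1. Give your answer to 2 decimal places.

Sorted: 661, 667, 957, 978, 1097, 1619, 2004, 2067, 2132, 2528, 2845, 2999.
n = 12.
r = 1 + (85/100)·(12 − 1) = 1 + 9.35 = 10.35.
Rank 10 is 2528 and rank 11 is 2845.
Interpolate: 2528 + 0.35·(2845 − 2528) = 2528 + 0.35·317 = 2638.95.

2638.95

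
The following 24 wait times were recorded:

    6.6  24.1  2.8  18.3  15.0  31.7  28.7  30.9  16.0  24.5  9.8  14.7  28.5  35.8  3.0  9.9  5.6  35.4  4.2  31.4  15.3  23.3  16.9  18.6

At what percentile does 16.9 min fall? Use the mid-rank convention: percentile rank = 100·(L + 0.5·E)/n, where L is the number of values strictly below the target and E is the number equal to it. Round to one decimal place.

47.9

Sorted: 2.8, 3.0, 4.2, 5.6, 6.6, 9.8, 9.9, 14.7, 15.0, 15.3, 16.0, 16.9, 18.3, 18.6, 23.3, 24.1, 24.5, 28.5, 28.7, 30.9, 31.4, 31.7, 35.4, 35.8.
Count below 16.9: L = 11; count equal: E = 1; n = 24.
Percentile rank = 100·(11 + 0.5·1)/24 = 100·11.5/24 = 47.92.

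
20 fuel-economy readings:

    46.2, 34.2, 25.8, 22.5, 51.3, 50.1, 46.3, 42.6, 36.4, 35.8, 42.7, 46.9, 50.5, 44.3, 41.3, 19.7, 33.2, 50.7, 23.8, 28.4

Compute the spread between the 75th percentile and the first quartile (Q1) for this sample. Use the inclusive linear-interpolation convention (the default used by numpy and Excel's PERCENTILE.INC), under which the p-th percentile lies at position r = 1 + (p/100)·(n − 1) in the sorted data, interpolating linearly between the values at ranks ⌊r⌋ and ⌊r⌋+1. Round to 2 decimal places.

Sorted: 19.7, 22.5, 23.8, 25.8, 28.4, 33.2, 34.2, 35.8, 36.4, 41.3, 42.6, 42.7, 44.3, 46.2, 46.3, 46.9, 50.1, 50.5, 50.7, 51.3.
n = 20.
P25: r = 5.75; ranks 5–6 are 28.4, 33.2; interpolating gives 32.
P75: r = 15.25; ranks 15–16 are 46.3, 46.9; interpolating gives 46.45.
Difference: 46.45 − 32 = 14.45.

14.45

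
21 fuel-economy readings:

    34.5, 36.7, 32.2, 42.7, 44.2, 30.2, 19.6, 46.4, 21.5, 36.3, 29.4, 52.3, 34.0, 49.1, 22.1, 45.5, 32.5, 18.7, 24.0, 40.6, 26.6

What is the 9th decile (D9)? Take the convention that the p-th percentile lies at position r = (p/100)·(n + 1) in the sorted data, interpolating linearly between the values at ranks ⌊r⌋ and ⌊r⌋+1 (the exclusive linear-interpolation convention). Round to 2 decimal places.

48.56

Sorted: 18.7, 19.6, 21.5, 22.1, 24.0, 26.6, 29.4, 30.2, 32.2, 32.5, 34.0, 34.5, 36.3, 36.7, 40.6, 42.7, 44.2, 45.5, 46.4, 49.1, 52.3.
n = 21.
r = (90/100)·(21 + 1) = 19.8.
Rank 19 is 46.4 and rank 20 is 49.1.
Interpolate: 46.4 + 0.8·(49.1 − 46.4) = 46.4 + 0.8·2.7 = 48.56.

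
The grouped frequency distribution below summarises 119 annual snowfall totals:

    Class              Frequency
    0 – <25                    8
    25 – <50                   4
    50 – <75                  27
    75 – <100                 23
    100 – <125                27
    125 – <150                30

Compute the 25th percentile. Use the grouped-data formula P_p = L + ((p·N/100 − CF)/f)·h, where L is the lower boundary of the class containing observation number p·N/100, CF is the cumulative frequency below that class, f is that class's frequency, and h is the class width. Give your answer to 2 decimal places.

N = 119; target position k = 25/100 · 119 = 29.75.
Cumulative frequencies: 8, 12, 39, 62, 89, 119.
Observation 29.75 falls in the class 50 – <75.
L = 50, CF = 12, f = 27, h = 25.
P25 = 50 + ((29.75 − 12)/27)·25 = 50 + 16.4352 = 66.4352.

66.44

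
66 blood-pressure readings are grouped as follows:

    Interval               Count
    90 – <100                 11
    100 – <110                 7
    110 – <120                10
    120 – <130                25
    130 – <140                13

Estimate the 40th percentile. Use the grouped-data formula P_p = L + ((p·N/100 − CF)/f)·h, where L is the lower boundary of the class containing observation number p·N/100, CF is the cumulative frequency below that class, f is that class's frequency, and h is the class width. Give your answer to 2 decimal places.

118.40

N = 66; target position k = 40/100 · 66 = 26.4.
Cumulative frequencies: 11, 18, 28, 53, 66.
Observation 26.4 falls in the class 110 – <120.
L = 110, CF = 18, f = 10, h = 10.
P40 = 110 + ((26.4 − 18)/10)·10 = 110 + 8.4 = 118.4.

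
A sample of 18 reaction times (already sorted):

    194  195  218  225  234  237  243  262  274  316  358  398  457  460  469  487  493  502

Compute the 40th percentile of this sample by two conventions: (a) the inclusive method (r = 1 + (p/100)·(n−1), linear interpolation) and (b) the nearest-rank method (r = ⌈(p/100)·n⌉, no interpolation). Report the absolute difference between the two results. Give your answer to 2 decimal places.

3.80

n = 18.
(a) r = 7.8; between ranks 7 (243) and 8 (262): 258.2.
(b) the nearest-rank method: rank 8 → 262.
|258.2 − 262| = 3.8.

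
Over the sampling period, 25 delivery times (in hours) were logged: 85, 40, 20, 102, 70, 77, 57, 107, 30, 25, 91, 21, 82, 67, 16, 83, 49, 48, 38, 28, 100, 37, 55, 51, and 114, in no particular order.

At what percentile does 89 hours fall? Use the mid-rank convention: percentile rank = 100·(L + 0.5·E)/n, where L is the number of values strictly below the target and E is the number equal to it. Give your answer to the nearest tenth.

80.0

Sorted: 16, 20, 21, 25, 28, 30, 37, 38, 40, 48, 49, 51, 55, 57, 67, 70, 77, 82, 83, 85, 91, 100, 102, 107, 114.
Count below 89: L = 20; count equal: E = 0; n = 25.
Percentile rank = 100·(20 + 0.5·0)/25 = 100·20/25 = 80.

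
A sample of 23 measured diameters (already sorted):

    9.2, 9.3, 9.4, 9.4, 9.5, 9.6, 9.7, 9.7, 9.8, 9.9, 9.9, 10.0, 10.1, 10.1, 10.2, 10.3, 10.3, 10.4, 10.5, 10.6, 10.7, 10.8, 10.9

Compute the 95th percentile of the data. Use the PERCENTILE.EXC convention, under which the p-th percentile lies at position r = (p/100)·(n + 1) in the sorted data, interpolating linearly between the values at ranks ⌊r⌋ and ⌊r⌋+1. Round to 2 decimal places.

10.88

n = 23.
r = (95/100)·(23 + 1) = 22.8.
Rank 22 is 10.8 and rank 23 is 10.9.
Interpolate: 10.8 + 0.8·(10.9 − 10.8) = 10.8 + 0.8·0.1 = 10.88.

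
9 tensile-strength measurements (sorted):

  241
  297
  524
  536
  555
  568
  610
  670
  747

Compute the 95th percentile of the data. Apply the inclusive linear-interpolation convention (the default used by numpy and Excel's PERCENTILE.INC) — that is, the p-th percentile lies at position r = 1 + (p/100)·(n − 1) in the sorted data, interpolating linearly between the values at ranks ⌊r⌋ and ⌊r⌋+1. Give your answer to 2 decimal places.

716.20

n = 9.
r = 1 + (95/100)·(9 − 1) = 1 + 7.6 = 8.6.
Rank 8 is 670 and rank 9 is 747.
Interpolate: 670 + 0.6·(747 − 670) = 670 + 0.6·77 = 716.2.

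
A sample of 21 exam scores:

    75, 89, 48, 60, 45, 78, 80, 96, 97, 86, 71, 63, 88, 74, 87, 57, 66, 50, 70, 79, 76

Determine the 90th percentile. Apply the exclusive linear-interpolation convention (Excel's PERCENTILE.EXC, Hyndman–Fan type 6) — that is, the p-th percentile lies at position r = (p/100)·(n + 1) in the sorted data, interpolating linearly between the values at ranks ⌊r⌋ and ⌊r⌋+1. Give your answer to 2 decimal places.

94.60

Sorted: 45, 48, 50, 57, 60, 63, 66, 70, 71, 74, 75, 76, 78, 79, 80, 86, 87, 88, 89, 96, 97.
n = 21.
r = (90/100)·(21 + 1) = 19.8.
Rank 19 is 89 and rank 20 is 96.
Interpolate: 89 + 0.8·(96 − 89) = 89 + 0.8·7 = 94.6.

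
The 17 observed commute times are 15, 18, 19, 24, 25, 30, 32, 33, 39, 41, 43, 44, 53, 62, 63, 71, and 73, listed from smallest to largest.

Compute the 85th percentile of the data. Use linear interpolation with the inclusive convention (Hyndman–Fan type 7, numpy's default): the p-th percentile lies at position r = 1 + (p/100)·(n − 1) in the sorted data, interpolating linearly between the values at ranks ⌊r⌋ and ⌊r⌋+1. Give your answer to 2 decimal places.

n = 17.
r = 1 + (85/100)·(17 − 1) = 1 + 13.6 = 14.6.
Rank 14 is 62 and rank 15 is 63.
Interpolate: 62 + 0.6·(63 − 62) = 62 + 0.6·1 = 62.6.

62.60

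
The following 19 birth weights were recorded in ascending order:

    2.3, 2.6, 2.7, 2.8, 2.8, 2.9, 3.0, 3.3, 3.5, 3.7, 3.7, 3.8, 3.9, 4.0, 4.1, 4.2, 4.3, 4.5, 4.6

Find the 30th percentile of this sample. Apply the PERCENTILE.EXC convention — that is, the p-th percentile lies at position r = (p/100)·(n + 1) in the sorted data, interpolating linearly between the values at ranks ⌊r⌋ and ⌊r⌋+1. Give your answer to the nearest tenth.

2.9

n = 19.
r = (30/100)·(19 + 1) = 6.
r is an integer, so P30 is the value at rank 6: 2.9.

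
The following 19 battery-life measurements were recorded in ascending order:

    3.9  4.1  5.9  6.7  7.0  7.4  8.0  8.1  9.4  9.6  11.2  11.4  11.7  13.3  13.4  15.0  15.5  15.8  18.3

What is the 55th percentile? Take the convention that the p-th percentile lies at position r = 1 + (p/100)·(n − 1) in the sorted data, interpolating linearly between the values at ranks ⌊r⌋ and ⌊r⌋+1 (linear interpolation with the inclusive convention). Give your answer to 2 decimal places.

11.04

n = 19.
r = 1 + (55/100)·(19 − 1) = 1 + 9.9 = 10.9.
Rank 10 is 9.6 and rank 11 is 11.2.
Interpolate: 9.6 + 0.9·(11.2 − 9.6) = 9.6 + 0.9·1.6 = 11.04.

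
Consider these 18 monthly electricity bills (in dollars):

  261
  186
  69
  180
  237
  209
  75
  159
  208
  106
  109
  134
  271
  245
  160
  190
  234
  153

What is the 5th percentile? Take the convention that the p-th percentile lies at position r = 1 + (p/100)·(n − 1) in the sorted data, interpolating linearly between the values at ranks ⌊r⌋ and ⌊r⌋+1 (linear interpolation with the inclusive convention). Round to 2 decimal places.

Sorted: 69, 75, 106, 109, 134, 153, 159, 160, 180, 186, 190, 208, 209, 234, 237, 245, 261, 271.
n = 18.
r = 1 + (5/100)·(18 − 1) = 1 + 0.85 = 1.85.
Rank 1 is 69 and rank 2 is 75.
Interpolate: 69 + 0.85·(75 − 69) = 69 + 0.85·6 = 74.1.

74.10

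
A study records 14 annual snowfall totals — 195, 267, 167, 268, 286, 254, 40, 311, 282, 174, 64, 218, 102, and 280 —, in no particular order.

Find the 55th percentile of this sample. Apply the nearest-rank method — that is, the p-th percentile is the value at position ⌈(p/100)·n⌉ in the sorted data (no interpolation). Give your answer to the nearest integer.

254

Sorted: 40, 64, 102, 167, 174, 195, 218, 254, 267, 268, 280, 282, 286, 311.
n = 14.
Position = ⌈55/100 · 14⌉ = ⌈7.7⌉ = 8.
The value at rank 8 is 254.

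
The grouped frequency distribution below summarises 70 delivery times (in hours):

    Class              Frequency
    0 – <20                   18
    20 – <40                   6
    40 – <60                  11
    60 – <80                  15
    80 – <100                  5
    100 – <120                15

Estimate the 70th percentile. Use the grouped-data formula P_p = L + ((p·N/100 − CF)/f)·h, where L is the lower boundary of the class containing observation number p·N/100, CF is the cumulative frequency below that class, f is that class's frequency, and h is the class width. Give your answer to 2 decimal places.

N = 70; target position k = 70/100 · 70 = 49.
Cumulative frequencies: 18, 24, 35, 50, 55, 70.
Observation 49 falls in the class 60 – <80.
L = 60, CF = 35, f = 15, h = 20.
P70 = 60 + ((49 − 35)/15)·20 = 60 + 18.6667 = 78.6667.

78.67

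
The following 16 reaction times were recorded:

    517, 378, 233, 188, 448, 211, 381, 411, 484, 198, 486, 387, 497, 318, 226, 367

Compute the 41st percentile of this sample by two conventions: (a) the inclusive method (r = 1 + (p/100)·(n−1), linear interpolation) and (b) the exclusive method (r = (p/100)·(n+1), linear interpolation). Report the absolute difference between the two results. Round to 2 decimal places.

Sorted: 188, 198, 211, 226, 233, 318, 367, 378, 381, 387, 411, 448, 484, 486, 497, 517.
n = 16.
(a) r = 7.15; between ranks 7 (367) and 8 (378): 368.65.
(b) r = 6.97; between ranks 6 (318) and 7 (367): 365.53.
|368.65 − 365.53| = 3.12.

3.12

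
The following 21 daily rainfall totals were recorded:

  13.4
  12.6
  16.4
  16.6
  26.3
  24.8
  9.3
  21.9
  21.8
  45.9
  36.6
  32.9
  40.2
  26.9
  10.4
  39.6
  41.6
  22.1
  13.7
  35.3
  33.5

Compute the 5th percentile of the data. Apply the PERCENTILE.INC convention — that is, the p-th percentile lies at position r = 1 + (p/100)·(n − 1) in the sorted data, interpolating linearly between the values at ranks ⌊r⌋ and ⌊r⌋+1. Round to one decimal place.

Sorted: 9.3, 10.4, 12.6, 13.4, 13.7, 16.4, 16.6, 21.8, 21.9, 22.1, 24.8, 26.3, 26.9, 32.9, 33.5, 35.3, 36.6, 39.6, 40.2, 41.6, 45.9.
n = 21.
r = 1 + (5/100)·(21 − 1) = 1 + 1 = 2.
r is an integer, so P5 is the value at rank 2: 10.4.

10.4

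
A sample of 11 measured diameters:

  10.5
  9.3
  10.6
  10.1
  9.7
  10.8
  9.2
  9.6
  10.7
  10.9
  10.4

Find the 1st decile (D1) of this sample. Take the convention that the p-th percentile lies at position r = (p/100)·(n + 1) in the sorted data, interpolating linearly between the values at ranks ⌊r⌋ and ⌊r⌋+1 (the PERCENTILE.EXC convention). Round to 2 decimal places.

Sorted: 9.2, 9.3, 9.6, 9.7, 10.1, 10.4, 10.5, 10.6, 10.7, 10.8, 10.9.
n = 11.
r = (10/100)·(11 + 1) = 1.2.
Rank 1 is 9.2 and rank 2 is 9.3.
Interpolate: 9.2 + 0.2·(9.3 − 9.2) = 9.2 + 0.2·0.1 = 9.22.

9.22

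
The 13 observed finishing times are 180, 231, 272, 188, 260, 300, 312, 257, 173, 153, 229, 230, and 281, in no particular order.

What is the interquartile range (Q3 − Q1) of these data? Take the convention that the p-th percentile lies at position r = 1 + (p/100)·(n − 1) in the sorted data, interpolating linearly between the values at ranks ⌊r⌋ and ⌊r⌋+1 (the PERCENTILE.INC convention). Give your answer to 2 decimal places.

Sorted: 153, 173, 180, 188, 229, 230, 231, 257, 260, 272, 281, 300, 312.
n = 13.
P25: r = 4 (integer) → 188.
P75: r = 10 (integer) → 272.
Difference: 272 − 188 = 84.

84.00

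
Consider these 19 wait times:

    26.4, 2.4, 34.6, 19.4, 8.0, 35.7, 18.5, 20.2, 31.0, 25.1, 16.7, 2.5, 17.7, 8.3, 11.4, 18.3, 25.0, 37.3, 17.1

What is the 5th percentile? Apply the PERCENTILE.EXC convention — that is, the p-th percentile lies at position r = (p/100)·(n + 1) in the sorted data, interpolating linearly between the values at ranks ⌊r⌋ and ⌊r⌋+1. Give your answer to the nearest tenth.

Sorted: 2.4, 2.5, 8.0, 8.3, 11.4, 16.7, 17.1, 17.7, 18.3, 18.5, 19.4, 20.2, 25.0, 25.1, 26.4, 31.0, 34.6, 35.7, 37.3.
n = 19.
r = (5/100)·(19 + 1) = 1.
r is an integer, so P5 is the value at rank 1: 2.4.

2.4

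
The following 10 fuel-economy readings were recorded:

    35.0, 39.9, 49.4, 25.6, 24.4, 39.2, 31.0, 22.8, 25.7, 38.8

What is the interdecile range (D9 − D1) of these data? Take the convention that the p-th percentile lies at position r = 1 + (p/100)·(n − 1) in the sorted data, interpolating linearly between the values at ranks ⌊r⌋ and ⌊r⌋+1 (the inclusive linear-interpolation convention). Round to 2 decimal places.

16.61

Sorted: 22.8, 24.4, 25.6, 25.7, 31.0, 35.0, 38.8, 39.2, 39.9, 49.4.
n = 10.
P10: r = 1.9; ranks 1–2 are 22.8, 24.4; interpolating gives 24.24.
P90: r = 9.1; ranks 9–10 are 39.9, 49.4; interpolating gives 40.85.
Difference: 40.85 − 24.24 = 16.61.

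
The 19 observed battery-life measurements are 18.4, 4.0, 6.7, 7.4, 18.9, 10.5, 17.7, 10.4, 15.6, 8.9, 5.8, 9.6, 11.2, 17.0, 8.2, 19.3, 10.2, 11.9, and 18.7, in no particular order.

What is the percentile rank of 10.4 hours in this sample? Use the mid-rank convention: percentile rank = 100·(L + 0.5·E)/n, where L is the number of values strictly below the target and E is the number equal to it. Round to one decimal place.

Sorted: 4.0, 5.8, 6.7, 7.4, 8.2, 8.9, 9.6, 10.2, 10.4, 10.5, 11.2, 11.9, 15.6, 17.0, 17.7, 18.4, 18.7, 18.9, 19.3.
Count below 10.4: L = 8; count equal: E = 1; n = 19.
Percentile rank = 100·(8 + 0.5·1)/19 = 100·8.5/19 = 44.74.

44.7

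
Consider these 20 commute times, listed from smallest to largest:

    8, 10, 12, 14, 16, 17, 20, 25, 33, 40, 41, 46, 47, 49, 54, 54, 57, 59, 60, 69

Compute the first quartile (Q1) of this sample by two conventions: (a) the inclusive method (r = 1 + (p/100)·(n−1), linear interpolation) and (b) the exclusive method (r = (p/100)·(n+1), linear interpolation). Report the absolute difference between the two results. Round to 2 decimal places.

0.50

n = 20.
(a) r = 5.75; between ranks 5 (16) and 6 (17): 16.75.
(b) r = 5.25; between ranks 5 (16) and 6 (17): 16.25.
|16.75 − 16.25| = 0.5.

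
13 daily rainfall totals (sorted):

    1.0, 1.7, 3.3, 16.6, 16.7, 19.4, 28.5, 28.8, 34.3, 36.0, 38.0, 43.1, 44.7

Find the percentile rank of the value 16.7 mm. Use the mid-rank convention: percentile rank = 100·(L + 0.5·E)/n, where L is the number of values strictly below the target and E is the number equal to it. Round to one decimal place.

Count below 16.7: L = 4; count equal: E = 1; n = 13.
Percentile rank = 100·(4 + 0.5·1)/13 = 100·4.5/13 = 34.62.

34.6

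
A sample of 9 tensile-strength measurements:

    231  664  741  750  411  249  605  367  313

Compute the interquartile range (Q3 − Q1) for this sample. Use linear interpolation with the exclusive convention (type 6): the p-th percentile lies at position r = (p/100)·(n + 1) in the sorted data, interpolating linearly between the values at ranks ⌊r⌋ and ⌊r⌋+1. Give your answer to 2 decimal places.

421.50

Sorted: 231, 249, 313, 367, 411, 605, 664, 741, 750.
n = 9.
P25: r = 2.5; ranks 2–3 are 249, 313; interpolating gives 281.
P75: r = 7.5; ranks 7–8 are 664, 741; interpolating gives 702.5.
Difference: 702.5 − 281 = 421.5.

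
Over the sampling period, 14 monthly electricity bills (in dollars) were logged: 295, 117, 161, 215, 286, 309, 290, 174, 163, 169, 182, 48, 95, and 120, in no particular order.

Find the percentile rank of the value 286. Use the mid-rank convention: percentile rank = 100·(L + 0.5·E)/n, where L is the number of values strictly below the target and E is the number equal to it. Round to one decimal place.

Sorted: 48, 95, 117, 120, 161, 163, 169, 174, 182, 215, 286, 290, 295, 309.
Count below 286: L = 10; count equal: E = 1; n = 14.
Percentile rank = 100·(10 + 0.5·1)/14 = 100·10.5/14 = 75.

75.0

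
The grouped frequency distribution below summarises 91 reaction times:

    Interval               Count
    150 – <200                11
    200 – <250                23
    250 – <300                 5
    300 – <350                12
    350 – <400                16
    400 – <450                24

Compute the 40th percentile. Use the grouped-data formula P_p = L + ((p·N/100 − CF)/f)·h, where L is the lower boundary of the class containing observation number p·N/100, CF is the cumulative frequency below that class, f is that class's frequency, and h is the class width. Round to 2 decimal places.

274.00

N = 91; target position k = 40/100 · 91 = 36.4.
Cumulative frequencies: 11, 34, 39, 51, 67, 91.
Observation 36.4 falls in the class 250 – <300.
L = 250, CF = 34, f = 5, h = 50.
P40 = 250 + ((36.4 − 34)/5)·50 = 250 + 24 = 274.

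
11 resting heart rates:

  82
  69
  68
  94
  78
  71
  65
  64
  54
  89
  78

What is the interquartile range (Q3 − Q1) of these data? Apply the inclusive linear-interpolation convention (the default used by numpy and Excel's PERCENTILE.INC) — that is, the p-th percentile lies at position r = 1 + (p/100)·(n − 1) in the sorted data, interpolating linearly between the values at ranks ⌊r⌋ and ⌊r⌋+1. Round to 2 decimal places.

Sorted: 54, 64, 65, 68, 69, 71, 78, 78, 82, 89, 94.
n = 11.
P25: r = 3.5; ranks 3–4 are 65, 68; interpolating gives 66.5.
P75: r = 8.5; ranks 8–9 are 78, 82; interpolating gives 80.
Difference: 80 − 66.5 = 13.5.

13.50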